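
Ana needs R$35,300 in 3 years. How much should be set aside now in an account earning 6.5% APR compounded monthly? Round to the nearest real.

With 12 periods per year: i = 0.00541667, n = 36.
PV = FV·(1+i)^(−n) = 35,300 × 0.823268 = 29,061.3522

R$29,061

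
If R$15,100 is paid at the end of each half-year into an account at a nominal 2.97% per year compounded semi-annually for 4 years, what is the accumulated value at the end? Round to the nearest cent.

R$127,268.56

Periodic rate i = 0.0297/2 = 0.01485; n = 4 × 2 = 8 periods.
FV = PMT · [(1+i)^n − 1] / i = 15100 · 8.428381 = 127,268.5567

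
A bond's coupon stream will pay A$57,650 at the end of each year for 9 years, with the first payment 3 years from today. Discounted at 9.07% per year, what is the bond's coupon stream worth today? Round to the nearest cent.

Value one period before first payment (t=2): 57650 × [1 − (1+0.0907)^(−9)] / 0.0907 = 57650 × 5.978224 = 344,644.5925
PV₀ = 344,644.5925 / (1+0.0907)^2 = 344,644.5925 / 1.189626 = 289,708.2365

A$289,708.24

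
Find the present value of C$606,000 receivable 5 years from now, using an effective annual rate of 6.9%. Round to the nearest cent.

C$434,094.31

PV = 606,000 / (1 + 0.069)^5 = 606,000 / 1.396010 = 434,094.3149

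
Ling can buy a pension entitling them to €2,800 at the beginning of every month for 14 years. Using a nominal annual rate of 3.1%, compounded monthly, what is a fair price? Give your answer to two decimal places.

€382,209.41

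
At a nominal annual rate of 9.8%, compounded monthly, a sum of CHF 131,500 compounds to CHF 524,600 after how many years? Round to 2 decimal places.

Periodic rate i = 0.098/12 = 0.00816667.
(1+i)^n = 524600/131500 = 3.98935, so n = ln 3.98935 / ln 1.00817 = 170.1149 months
= 170.1149/12 years

14.18 years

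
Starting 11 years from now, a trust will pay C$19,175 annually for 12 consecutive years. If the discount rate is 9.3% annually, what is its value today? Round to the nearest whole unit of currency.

C$55,585

PV at t=10 (ordinary 12-year annuity): 19175 × a(12|0.093) = 19175 × 7.053767 = 135,255.9770
PV₀ = 135,255.9770 / (1+0.093)^10 = 135,255.9770 / 2.433333 = 55,584.6463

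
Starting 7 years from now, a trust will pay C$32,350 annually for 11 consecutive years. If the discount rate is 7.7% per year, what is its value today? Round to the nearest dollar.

C$150,162

PV at t=6 (ordinary 11-year annuity): 32350 × a(11|0.077) = 32350 × 7.244043 = 234,344.7945
PV₀ = 234,344.7945 / (1+0.077)^6 = 234,344.7945 / 1.560609 = 150,162.3621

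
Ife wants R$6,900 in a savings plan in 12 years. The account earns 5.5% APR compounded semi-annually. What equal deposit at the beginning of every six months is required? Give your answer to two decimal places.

R$201.25

With 2 periods per year: i = 0.0275, n = 24.
PMT = 6900 / ( [(1+0.0275)^24 − 1] / 0.0275 × (1+i) ) = 6900 / 34.285848 = 201.2492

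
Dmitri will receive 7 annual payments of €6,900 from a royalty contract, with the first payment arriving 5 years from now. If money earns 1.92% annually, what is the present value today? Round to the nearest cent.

€41,513.17

PV at t=4 (ordinary 7-year annuity): 6900 × a(7|0.0192) = 6900 × 6.491940 = 44,794.3850
PV₀ = 44,794.3850 / (1+0.0192)^4 = 44,794.3850 / 1.079040 = 41,513.1720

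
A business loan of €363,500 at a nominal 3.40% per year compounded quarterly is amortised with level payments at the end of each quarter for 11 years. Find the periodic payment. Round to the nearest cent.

€9,936.97

i = 0.034/4 = 0.0085 per quarter; n = 11·4 = 44.
PMT = 363500 / ( [1 − (1+0.0085)^(−44)] / 0.0085 ) = 363500 / 36.580570 = 9,936.9692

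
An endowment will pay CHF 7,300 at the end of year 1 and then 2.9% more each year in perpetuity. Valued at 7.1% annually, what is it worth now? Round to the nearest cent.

PV = D₁/(r − g) = 7300/(0.071 − 0.029) = 173,809.5238

CHF 173,809.52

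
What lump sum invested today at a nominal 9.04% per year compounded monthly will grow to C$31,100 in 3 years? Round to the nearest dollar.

i = 0.0904/12 = 0.00753333 per month; n = 3·12 = 36.
Discount factor = (1+0.00753333)^(−36) = 0.763239; PV = 31,100 × 0.763239 = 23,736.7442

C$23,737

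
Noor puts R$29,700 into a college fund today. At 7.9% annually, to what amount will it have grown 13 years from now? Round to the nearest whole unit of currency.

FV = PV·(1+i)^n = 29,700 × 2.687069 = 79,805.9424

R$79,806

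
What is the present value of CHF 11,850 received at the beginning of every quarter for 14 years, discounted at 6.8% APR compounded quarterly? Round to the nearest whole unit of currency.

CHF 433,094

Periodic rate i = 0.068/4 = 0.017; n = 14 × 4 = 56 periods.
PV = PMT · [1 − (1+i)^(−n)] / i × (1+i) = 11850 · 36.548048 = 433,094.3716
Payments are at the start of each period, so multiply by (1+i).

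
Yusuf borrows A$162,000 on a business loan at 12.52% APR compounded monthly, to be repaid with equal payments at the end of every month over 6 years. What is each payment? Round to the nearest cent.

A$3,211.11

With 12 periods per year: i = 0.0104333, n = 72.
PMT = 162000 / ( [1 − (1+0.0104333)^(−72)] / 0.0104333 ) = 162000 / 50.449865 = 3,211.1087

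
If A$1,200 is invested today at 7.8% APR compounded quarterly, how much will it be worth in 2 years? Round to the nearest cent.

Periodic rate i = 0.078/4 = 0.0195; n = 2 × 4 = 8 periods.
FV = PV·(1+i)^n = 1,200 × 1.167073 = 1,400.4870

A$1,400.49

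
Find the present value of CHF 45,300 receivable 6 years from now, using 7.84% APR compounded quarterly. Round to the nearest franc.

CHF 28,430

With 4 periods per year: i = 0.0196, n = 24.
PV = 45,300 / (1 + 0.0196)^24 = 45,300 / 1.593367 = 28,430.3600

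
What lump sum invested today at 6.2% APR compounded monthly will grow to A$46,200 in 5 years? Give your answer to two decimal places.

Periodic rate i = 0.062/12 = 0.00516667; n = 5 × 12 = 60 periods.
PV = FV·(1+i)^(−n) = 46,200 × 0.734033 = 33,912.3035

A$33,912.30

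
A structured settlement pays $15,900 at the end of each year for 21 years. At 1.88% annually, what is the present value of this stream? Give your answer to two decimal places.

PV = PMT · [1 − (1+i)^(−n)] / i = 15900 · 17.218669 = 273,776.8376

$273,776.84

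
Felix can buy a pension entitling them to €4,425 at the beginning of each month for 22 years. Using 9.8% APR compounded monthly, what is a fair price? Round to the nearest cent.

€482,455.29

Periodic rate i = 0.098/12 = 0.00816667; n = 22 × 12 = 264 periods.
Annuity factor a(264|0.00816667) × (1+i) = 109.029443; PV = 4425 × 109.029443 = 482,455.2864
Payments are at the start of each period, so multiply by (1+i).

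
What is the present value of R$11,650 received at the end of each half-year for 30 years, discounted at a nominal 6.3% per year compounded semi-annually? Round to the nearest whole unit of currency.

R$312,316

i = 0.063/2 = 0.0315 per half-year; n = 30·2 = 60.
PV = PMT · [1 − (1+i)^(−n)] / i = 11650 · 26.808209 = 312,315.6333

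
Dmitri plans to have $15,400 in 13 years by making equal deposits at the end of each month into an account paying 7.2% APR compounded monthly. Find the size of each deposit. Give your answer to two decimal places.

Periodic rate i = 0.072/12 = 0.006; n = 13 × 12 = 156 periods.
FV-annuity factor = 257.106781; PMT = 15400 / 257.106781 = 59.8973

$59.90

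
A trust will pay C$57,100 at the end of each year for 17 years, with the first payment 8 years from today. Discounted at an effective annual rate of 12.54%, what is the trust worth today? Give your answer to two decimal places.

C$172,426.15

Value one period before first payment (t=7): 57100 × [1 − (1+0.1254)^(−17)] / 0.1254 = 57100 × 6.904232 = 394,231.6639
PV₀ = 394,231.6639 / (1+0.1254)^7 = 394,231.6639 / 2.286380 = 172,426.1484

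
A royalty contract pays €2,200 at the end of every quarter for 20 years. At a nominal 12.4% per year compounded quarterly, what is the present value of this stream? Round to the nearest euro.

€64,797

i = 0.124/4 = 0.031 per quarter; n = 20·4 = 80.
PV = PMT · [1 − (1+i)^(−n)] / i = 2200 · 29.452986 = 64,796.5683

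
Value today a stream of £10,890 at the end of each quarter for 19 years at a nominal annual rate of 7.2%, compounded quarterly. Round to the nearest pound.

£449,072

i = 0.072/4 = 0.018 per quarter; n = 19·4 = 76.
PV = PMT · [1 − (1+i)^(−n)] / i = 10890 · 41.237094 = 449,071.9504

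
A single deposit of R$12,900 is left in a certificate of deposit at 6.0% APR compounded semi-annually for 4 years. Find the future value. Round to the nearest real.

With 2 periods per year: i = 0.03, n = 8.
FV = PV·(1+i)^n = 12,900 × 1.266770 = 16,341.3340

R$16,341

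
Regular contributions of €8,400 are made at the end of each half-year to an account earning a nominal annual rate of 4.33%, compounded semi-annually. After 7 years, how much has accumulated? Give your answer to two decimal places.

€135,671.57

i = 0.0433/2 = 0.02165 per half-year; n = 7·2 = 14.
Accumulation factor s(14|0.02165) = 16.151377; FV = 8400 × 16.151377 = 135,671.5707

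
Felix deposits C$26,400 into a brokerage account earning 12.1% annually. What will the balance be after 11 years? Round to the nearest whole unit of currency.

C$92,740

26,400 × (1+0.121)^11 = 26,400 × 3.512867 = 92,739.6955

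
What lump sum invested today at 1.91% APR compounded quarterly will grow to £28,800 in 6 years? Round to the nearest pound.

£25,689

i = 0.0191/4 = 0.004775 per quarter; n = 6·4 = 24.
PV = FV·(1+i)^(−n) = 28,800 × 0.891966 = 25,688.6209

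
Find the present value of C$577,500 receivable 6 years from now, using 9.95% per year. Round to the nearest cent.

C$326,874.16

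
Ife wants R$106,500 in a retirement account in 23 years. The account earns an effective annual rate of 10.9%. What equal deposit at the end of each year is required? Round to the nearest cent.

R$1,184.54

FV-annuity factor = 89.908669; PMT = 106500 / 89.908669 = 1,184.5354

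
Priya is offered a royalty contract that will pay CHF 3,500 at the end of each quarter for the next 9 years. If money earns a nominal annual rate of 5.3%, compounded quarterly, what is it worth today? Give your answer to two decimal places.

CHF 99,693.28

Periodic rate i = 0.053/4 = 0.01325; n = 9 × 4 = 36 periods.
PV = PMT · [1 − (1+i)^(−n)] / i = 3500 · 28.483794 = 99,693.2786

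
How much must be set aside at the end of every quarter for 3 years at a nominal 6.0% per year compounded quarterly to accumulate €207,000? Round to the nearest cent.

€15,872.76

i = 0.06/4 = 0.015 per quarter; n = 3·4 = 12.
FV-annuity factor = 13.041211; PMT = 207000 / 13.041211 = 15,872.7585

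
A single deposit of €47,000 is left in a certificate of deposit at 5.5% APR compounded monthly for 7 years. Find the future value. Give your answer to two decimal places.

With 12 periods per year: i = 0.00458333, n = 84.
FV = PV·(1+i)^n = 47,000 × 1.468322 = 69,011.1439

€69,011.14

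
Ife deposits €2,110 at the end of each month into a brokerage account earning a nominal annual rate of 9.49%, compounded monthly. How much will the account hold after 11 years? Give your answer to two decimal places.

With 12 periods per year: i = 0.00790833, n = 132.
FV = 2110 × [(1+0.00790833)^132 − 1] / 0.00790833 = 2110 × 231.228735 = 487,892.6315

€487,892.63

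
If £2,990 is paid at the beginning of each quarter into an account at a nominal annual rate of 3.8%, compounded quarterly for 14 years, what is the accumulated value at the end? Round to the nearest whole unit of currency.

£221,794

i = 0.038/4 = 0.0095 per quarter; n = 14·4 = 56.
Accumulation factor s(56|0.0095) × (1+i) = 74.178505; FV = 2990 × 74.178505 = 221,793.7310
(annuity-due: payments at period start, so ×(1+i).)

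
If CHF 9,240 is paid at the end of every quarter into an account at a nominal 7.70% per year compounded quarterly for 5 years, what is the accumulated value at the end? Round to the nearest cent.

Periodic rate i = 0.077/4 = 0.01925; n = 5 × 4 = 20 periods.
FV = PMT · [(1+i)^n − 1] / i = 9240 · 24.116738 = 222,838.6564

CHF 222,838.66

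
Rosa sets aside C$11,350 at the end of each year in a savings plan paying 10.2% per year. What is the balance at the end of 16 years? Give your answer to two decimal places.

FV = 11350 × [(1+0.102)^16 − 1] / 0.102 = 11350 × 36.573366 = 415,107.6989

C$415,107.70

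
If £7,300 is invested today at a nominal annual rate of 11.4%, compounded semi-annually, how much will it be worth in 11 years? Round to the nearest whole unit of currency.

£24,716

With 2 periods per year: i = 0.057, n = 22.
FV = PV·(1+i)^n = 7,300 × 3.385710 = 24,715.6810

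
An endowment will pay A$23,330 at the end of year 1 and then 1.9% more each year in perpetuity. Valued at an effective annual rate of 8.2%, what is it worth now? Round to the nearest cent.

A$370,317.46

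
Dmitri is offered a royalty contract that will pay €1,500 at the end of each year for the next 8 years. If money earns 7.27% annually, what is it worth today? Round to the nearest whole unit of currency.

€8,864

Annuity factor a(8|0.0727) = 5.909320; PV = 1500 × 5.909320 = 8,863.9801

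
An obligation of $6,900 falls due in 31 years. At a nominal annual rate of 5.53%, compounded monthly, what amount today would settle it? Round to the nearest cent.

Periodic rate i = 0.0553/12 = 0.00460833; n = 31 × 12 = 372 periods.
PV = 6,900 / (1 + 0.00460833)^372 = 6,900 / 5.530964 = 1,247.5222

$1,247.52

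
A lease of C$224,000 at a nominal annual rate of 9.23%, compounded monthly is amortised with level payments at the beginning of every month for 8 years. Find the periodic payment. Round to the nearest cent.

C$3,283.18

i = 0.0923/12 = 0.00769167 per month; n = 8·12 = 96.
Annuity-PV factor × (1+i) = 68.226517; PMT = 224000 / 68.226517 = 3,283.1809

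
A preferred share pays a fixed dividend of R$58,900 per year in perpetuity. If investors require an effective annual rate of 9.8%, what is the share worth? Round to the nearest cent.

PV = C/r = 58900/0.098 = 601,020.4082

R$601,020.41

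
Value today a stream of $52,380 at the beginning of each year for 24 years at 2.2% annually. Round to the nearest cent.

Annuity factor a(24|0.022) × (1+i) = 18.899146; PV = 52380 × 18.899146 = 989,937.2519
(annuity-due: payments at period start, so ×(1+i).)

$989,937.25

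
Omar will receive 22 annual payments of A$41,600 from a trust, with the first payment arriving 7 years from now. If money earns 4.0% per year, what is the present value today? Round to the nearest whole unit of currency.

Value one period before first payment (t=6): 41600 × [1 − (1+0.04)^(−22)] / 0.04 = 41600 × 14.451115 = 601,166.3979
Discount back 6 years: 601,166.3979 × (1+0.04)^(−6) = 601,166.3979 × 0.790315 = 475,110.5366

A$475,111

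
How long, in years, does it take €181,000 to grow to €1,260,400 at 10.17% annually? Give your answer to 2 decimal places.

n = ln(1.2604e+06/181000) / ln(1+0.1017) = ln(6.96354) / 0.096854 = 20.0372 years

20.04 years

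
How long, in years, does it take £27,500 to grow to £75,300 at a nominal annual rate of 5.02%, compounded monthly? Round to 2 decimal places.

20.11 years

Periodic rate i = 0.0502/12 = 0.00418333.
(1+i)^n = 75300/27500 = 2.73818, so n = ln 2.73818 / ln 1.00418 = 241.2907 months
= 241.2907/12 years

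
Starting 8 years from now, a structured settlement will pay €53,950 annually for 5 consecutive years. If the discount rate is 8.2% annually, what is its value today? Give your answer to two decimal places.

€123,419.20

Value one period before first payment (t=7): 53950 × [1 − (1+0.082)^(−5)] / 0.082 = 53950 × 3.971752 = 214,276.0050
PV₀ = 214,276.0050 / (1+0.082)^7 = 214,276.0050 / 1.736164 = 123,419.1967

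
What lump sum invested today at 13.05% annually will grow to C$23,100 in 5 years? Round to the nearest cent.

C$12,510.05

PV = FV·(1+i)^(−n) = 23,100 × 0.541561 = 12,510.0529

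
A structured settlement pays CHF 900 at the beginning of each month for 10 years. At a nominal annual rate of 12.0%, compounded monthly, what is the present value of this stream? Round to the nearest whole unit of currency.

i = 0.12/12 = 0.01 per month; n = 10·12 = 120.
PV = 900 × [1 − (1+0.01)^(−120)] / 0.01 × (1+i) = 900 × 70.397527 = 63,357.7745
Payments are at the start of each period, so multiply by (1+i).

CHF 63,358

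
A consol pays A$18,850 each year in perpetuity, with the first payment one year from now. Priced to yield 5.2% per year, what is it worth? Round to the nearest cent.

PV = PMT / i = 18850 / 0.052 = 362,500.0000

A$362,500.00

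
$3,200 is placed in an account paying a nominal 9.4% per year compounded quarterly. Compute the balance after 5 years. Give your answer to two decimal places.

$5,092.22

i = 0.094/4 = 0.0235 per quarter; n = 5·4 = 20.
FV = PV·(1+i)^n = 3,200 × 1.591318 = 5,092.2172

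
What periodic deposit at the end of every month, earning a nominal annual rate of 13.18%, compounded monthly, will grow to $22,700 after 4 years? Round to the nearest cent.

$361.69

With 12 periods per year: i = 0.0109833, n = 48.
PMT = 22700 / ( [(1+0.0109833)^48 − 1] / 0.0109833 ) = 22700 / 62.760506 = 361.6924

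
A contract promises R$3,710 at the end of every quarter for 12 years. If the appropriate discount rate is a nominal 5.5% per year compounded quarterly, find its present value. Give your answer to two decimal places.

R$129,733.84

With 4 periods per year: i = 0.01375, n = 48.
PV = PMT · [1 − (1+i)^(−n)] / i = 3710 · 34.968691 = 129,733.8429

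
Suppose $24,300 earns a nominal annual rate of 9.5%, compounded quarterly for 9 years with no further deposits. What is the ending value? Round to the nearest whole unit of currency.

$56,570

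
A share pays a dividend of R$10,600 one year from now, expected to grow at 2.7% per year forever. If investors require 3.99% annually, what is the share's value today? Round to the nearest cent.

PV = PMT / (i − g) = 10600 / (0.0399 − 0.027) = 10600 / 0.012900 = 821,705.4264

R$821,705.43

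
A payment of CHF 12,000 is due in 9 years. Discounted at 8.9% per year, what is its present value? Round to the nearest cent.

Discount factor = (1+0.089)^(−9) = 0.464247; PV = 12,000 × 0.464247 = 5,570.9637

CHF 5,570.96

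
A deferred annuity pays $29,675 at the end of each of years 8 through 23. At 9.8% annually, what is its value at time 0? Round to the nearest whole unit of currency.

$122,117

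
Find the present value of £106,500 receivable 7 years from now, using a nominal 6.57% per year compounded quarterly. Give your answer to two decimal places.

£67,490.11

i = 0.0657/4 = 0.016425 per quarter; n = 7·4 = 28.
Discount factor = (1+0.016425)^(−28) = 0.633710; PV = 106,500 × 0.633710 = 67,490.1094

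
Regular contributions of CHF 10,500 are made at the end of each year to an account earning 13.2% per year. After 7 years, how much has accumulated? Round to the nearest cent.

FV = PMT · [(1+i)^n − 1] / i = 10500 · 10.469000 = 109,924.5021

CHF 109,924.50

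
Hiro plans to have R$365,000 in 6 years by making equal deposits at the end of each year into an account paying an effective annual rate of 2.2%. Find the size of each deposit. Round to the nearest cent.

FV-annuity factor = 6.339841; PMT = 365000 / 6.339841 = 57,572.4206

R$57,572.42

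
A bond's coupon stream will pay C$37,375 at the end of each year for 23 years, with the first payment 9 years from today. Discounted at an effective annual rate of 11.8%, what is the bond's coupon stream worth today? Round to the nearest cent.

C$119,790.07

PV at t=8 (ordinary 23-year annuity): 37375 × a(23|0.118) = 37375 × 7.823013 = 292,385.1156
Discount back 8 years: 292,385.1156 × (1+0.118)^(−8) = 292,385.1156 × 0.409700 = 119,790.0736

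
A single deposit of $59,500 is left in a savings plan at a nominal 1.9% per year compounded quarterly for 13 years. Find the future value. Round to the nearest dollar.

i = 0.019/4 = 0.00475 per quarter; n = 13·4 = 52.
59,500 × (1+0.00475)^52 = 59,500 × 1.279431 = 76,126.1276

$76,126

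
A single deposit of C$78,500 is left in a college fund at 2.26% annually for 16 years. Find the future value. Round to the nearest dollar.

FV = 78,500 × (1 + 0.0226)^16 = 112,243.7767

C$112,244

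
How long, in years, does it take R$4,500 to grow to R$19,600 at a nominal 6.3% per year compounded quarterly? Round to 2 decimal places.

Periodic rate i = 0.063/4 = 0.01575.
n = ln(19600/4500) / ln(1+0.01575) = ln(4.35556) / 0.015627 = 94.1593 quarters
= 94.1593/4 years

23.54 years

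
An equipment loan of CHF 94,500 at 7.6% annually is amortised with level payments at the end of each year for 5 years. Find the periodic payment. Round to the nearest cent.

CHF 23,419.15

PMT = 94500 / ( [1 − (1+0.076)^(−5)] / 0.076 ) = 94500 / 4.035160 = 23,419.1462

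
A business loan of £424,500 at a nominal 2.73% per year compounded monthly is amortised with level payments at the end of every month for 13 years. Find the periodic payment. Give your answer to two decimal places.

£3,235.59

i = 0.0273/12 = 0.002275 per month; n = 13·12 = 156.
PMT = 424500 / ( [1 − (1+0.002275)^(−156)] / 0.002275 ) = 424500 / 131.197238 = 3,235.5864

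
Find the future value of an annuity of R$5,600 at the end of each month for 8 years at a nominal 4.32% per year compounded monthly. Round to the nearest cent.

R$640,827.98

With 12 periods per year: i = 0.0036, n = 96.
FV = 5600 × [(1+0.0036)^96 − 1] / 0.0036 = 5600 × 114.433568 = 640,827.9821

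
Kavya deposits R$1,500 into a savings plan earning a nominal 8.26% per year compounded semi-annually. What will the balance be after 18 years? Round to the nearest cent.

R$6,439.06

Periodic rate i = 0.0826/2 = 0.0413; n = 18 × 2 = 36 periods.
FV = PV·(1+i)^n = 1,500 × 4.292707 = 6,439.0607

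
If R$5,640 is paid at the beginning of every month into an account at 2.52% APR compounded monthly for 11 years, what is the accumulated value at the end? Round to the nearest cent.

R$858,667.95

Periodic rate i = 0.0252/12 = 0.0021; n = 11 × 12 = 132 periods.
FV = PMT · [(1+i)^n − 1] / i × (1+i) = 5640 · 152.246090 = 858,667.9452
(Beginning-of-period payments → annuity-due factor ×(1+i).)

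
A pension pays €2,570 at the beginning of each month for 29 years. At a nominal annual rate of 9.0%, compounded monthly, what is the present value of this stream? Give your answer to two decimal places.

€319,601.40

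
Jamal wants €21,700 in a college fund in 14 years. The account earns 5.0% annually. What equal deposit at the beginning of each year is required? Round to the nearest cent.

€1,054.50

PMT = 21700 / ( [(1+0.05)^14 − 1] / 0.05 × (1+i) ) = 21700 / 20.578564 = 1,054.4954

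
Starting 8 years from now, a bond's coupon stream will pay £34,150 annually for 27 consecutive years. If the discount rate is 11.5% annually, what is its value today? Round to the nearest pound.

Value one period before first payment (t=7): 34150 × [1 − (1+0.115)^(−27)] / 0.115 = 34150 × 8.235522 = 281,243.0753
Discount back 7 years: 281,243.0753 × (1+0.115)^(−7) = 281,243.0753 × 0.466741 = 131,267.6670

£131,268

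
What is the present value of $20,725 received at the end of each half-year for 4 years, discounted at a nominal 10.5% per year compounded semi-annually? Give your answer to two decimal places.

$132,606.75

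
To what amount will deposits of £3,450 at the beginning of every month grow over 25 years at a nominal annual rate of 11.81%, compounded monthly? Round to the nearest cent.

With 12 periods per year: i = 0.00984167, n = 300.
Accumulation factor s(300|0.00984167) × (1+i) = 1834.573206; FV = 3450 × 1834.573206 = 6,329,277.5591
(annuity-due: payments at period start, so ×(1+i).)

£6,329,277.56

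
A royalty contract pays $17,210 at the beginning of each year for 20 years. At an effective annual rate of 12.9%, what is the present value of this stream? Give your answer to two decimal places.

$137,316.12

Annuity factor a(20|0.129) × (1+i) = 7.978856; PV = 17210 × 7.978856 = 137,316.1167
(annuity-due: payments at period start, so ×(1+i).)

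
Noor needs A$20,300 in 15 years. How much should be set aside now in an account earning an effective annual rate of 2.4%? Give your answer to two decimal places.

A$14,223.18

PV = FV·(1+i)^(−n) = 20,300 × 0.700649 = 14,223.1794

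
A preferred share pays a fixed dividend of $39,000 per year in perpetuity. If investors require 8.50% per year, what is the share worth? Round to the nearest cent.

PV = PMT / i = 39000 / 0.085 = 458,823.5294

$458,823.53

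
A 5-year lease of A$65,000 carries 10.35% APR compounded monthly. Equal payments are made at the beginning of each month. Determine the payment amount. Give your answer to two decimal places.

With 12 periods per year: i = 0.008625, n = 60.
PMT = 65000 / ( [1 − (1+0.008625)^(−60)] / 0.008625 × (1+i) ) = 65000 / 47.088731 = 1,380.3727

A$1,380.37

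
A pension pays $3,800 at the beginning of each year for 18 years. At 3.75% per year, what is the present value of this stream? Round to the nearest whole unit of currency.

Annuity factor a(18|0.0375) × (1+i) = 13.404978; PV = 3800 × 13.404978 = 50,938.9177
Payments are at the start of each period, so multiply by (1+i).

$50,939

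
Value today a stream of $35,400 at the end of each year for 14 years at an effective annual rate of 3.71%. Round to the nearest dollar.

$381,197

Annuity factor a(14|0.0371) = 10.768265; PV = 35400 × 10.768265 = 381,196.5655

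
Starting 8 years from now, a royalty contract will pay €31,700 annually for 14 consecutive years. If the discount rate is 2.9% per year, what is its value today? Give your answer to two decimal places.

€295,151.00

PV at t=7 (ordinary 14-year annuity): 31700 × a(14|0.029) = 31700 × 11.373460 = 360,538.6975
PV₀ = 360,538.6975 / (1+0.029)^7 = 360,538.6975 / 1.221540 = 295,151.0021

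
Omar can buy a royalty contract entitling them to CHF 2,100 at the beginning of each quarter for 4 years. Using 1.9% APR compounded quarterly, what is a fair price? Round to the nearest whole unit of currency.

With 4 periods per year: i = 0.00475, n = 16.
PV = 2100 × [1 − (1+0.00475)^(−16)] / 0.00475 × (1+i) = 2100 × 15.445020 = 32,434.5428
Payments are at the start of each period, so multiply by (1+i).

CHF 32,435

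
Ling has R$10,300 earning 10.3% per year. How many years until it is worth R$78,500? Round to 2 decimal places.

20.72 years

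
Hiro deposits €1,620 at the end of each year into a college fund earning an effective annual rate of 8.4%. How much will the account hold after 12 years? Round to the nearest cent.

FV = PMT · [(1+i)^n − 1] / i = 1620 · 19.433298 = 31,481.9421

€31,481.94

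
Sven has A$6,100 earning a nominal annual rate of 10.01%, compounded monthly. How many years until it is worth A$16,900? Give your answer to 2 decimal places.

Periodic rate i = 0.1001/12 = 0.00834167.
n = ln(16900/6100) / ln(1+0.00834167) = ln(2.77049) / 0.008307 = 122.6696 months
= 122.6696/12 years

10.22 years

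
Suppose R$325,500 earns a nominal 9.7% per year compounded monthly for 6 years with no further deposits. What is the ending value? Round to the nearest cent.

Periodic rate i = 0.097/12 = 0.00808333; n = 6 × 12 = 72 periods.
FV = PV·(1+i)^n = 325,500 × 1.785432 = 581,158.0851

R$581,158.09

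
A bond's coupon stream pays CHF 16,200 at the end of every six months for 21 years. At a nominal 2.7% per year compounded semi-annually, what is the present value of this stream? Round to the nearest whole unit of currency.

Periodic rate i = 0.027/2 = 0.0135; n = 21 × 2 = 42 periods.
PV = 16200 × [1 − (1+0.0135)^(−42)] / 0.0135 = 16200 × 31.897762 = 516,743.7409

CHF 516,744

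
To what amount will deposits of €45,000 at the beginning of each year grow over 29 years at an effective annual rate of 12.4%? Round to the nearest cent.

FV = PMT · [(1+i)^n − 1] / i × (1+i) = 45000 · 259.821150 = 11,691,951.7651
(annuity-due: payments at period start, so ×(1+i).)

€11,691,951.77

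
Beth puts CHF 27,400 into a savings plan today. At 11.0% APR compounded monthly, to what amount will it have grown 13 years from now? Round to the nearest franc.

CHF 113,753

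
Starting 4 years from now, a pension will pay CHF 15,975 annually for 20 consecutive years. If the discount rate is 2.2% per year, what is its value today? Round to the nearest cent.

Value one period before first payment (t=3): 15975 × [1 − (1+0.022)^(−20)] / 0.022 = 15975 × 16.040185 = 256,241.9629
PV₀ = 256,241.9629 / (1+0.022)^3 = 256,241.9629 / 1.067463 = 240,047.7088

CHF 240,047.71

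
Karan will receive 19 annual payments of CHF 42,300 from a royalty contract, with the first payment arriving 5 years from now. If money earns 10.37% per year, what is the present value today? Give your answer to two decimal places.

Value one period before first payment (t=4): 42300 × [1 − (1+0.1037)^(−19)] / 0.1037 = 42300 × 8.163918 = 345,333.7300
Discount back 4 years: 345,333.7300 × (1+0.1037)^(−4) = 345,333.7300 × 0.673901 = 232,720.6008

CHF 232,720.60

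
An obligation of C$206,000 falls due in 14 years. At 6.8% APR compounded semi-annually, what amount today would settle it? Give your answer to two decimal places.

Periodic rate i = 0.068/2 = 0.034; n = 14 × 2 = 28 periods.
Discount factor = (1+0.034)^(−28) = 0.392125; PV = 206,000 × 0.392125 = 80,777.8213

C$80,777.82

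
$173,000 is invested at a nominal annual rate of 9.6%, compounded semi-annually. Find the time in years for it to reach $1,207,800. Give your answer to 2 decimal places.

Periodic rate i = 0.096/2 = 0.048.
n = ln(1.2078e+06/173000) / ln(1+0.048) = ln(6.98150) / 0.046884 = 41.4487 half-years
= 41.4487/2 years

20.72 years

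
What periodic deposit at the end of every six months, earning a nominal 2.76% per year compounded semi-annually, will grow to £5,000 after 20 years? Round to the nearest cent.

£94.50

i = 0.0276/2 = 0.0138 per half-year; n = 20·2 = 40.
PMT = 5000 / ( [(1+0.0138)^40 − 1] / 0.0138 ) = 5000 / 52.911648 = 94.4972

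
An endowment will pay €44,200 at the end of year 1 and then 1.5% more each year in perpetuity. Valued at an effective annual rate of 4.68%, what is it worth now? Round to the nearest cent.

PV = PMT / (i − g) = 44200 / (0.0468 − 0.015) = 44200 / 0.031800 = 1,389,937.1069

€1,389,937.11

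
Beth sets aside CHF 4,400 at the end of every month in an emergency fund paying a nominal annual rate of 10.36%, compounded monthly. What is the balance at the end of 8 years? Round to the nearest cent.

CHF 653,596.16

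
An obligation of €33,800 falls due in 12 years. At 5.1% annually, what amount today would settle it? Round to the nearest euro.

PV = 33,800 / (1 + 0.051)^12 = 33,800 / 1.816488 = 18,607.3321

€18,607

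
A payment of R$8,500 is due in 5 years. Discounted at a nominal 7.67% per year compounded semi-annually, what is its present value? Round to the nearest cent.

R$5,834.20

i = 0.0767/2 = 0.03835 per half-year; n = 5·2 = 10.
PV = FV·(1+i)^(−n) = 8,500 × 0.686376 = 5,834.1992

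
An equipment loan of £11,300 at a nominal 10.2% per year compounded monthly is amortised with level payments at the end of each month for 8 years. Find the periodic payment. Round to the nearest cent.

With 12 periods per year: i = 0.0085, n = 96.
PMT = 11300 / ( [1 − (1+0.0085)^(−96)] / 0.0085 ) = 11300 / 65.444183 = 172.6662

£172.67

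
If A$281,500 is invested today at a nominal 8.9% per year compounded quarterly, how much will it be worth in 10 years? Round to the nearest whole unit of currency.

Periodic rate i = 0.089/4 = 0.02225; n = 10 × 4 = 40 periods.
FV = PV·(1+i)^n = 281,500 × 2.411486 = 678,833.3467

A$678,833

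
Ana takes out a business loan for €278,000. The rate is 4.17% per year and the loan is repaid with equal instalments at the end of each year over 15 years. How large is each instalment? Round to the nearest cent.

€25,301.75

PMT = 278000 / ( [1 − (1+0.0417)^(−15)] / 0.0417 ) = 278000 / 10.987380 = 25,301.7548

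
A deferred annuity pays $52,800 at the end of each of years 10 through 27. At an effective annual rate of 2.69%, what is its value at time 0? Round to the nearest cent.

PV at t=9 (ordinary 18-year annuity): 52800 × a(18|0.0269) = 52800 × 14.121005 = 745,589.0409
PV₀ = 745,589.0409 / (1+0.0269)^9 = 745,589.0409 / 1.269853 = 587,146.0333

$587,146.03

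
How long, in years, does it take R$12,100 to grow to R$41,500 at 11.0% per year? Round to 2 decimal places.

11.81 years

n = ln(41500/12100) / ln(1+0.11) = ln(3.42975) / 0.104360 = 11.8100 years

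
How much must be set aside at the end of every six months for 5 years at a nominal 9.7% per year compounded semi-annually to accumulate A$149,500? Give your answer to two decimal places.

i = 0.097/2 = 0.0485 per half-year; n = 5·2 = 10.
FV-annuity factor = 12.490180; PMT = 149500 / 12.490180 = 11,969.4032

A$11,969.40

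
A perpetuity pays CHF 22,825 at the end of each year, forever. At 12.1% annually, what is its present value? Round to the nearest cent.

PV = PMT / i = 22825 / 0.121 = 188,636.3636

CHF 188,636.36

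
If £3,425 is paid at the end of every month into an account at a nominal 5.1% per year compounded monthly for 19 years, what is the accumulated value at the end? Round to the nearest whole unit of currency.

Periodic rate i = 0.051/12 = 0.00425; n = 19 × 12 = 228 periods.
Accumulation factor s(228|0.00425) = 383.506419; FV = 3425 × 383.506419 = 1,313,509.4867

£1,313,509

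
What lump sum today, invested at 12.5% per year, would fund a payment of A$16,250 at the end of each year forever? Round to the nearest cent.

PV = C/r = 16250/0.125 = 130,000.0000

A$130,000.00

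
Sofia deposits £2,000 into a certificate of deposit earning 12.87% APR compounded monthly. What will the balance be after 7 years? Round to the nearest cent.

i = 0.1287/12 = 0.010725 per month; n = 7·12 = 84.
FV = 2,000 × (1 + 0.010725)^84 = 4,900.0743

£4,900.07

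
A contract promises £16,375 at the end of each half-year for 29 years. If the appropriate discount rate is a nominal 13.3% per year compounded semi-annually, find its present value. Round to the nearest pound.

£240,357

With 2 periods per year: i = 0.0665, n = 58.
Annuity factor a(58|0.0665) = 14.678301; PV = 16375 × 14.678301 = 240,357.1823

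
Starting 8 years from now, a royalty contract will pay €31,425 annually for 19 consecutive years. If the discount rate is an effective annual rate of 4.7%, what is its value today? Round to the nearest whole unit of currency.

PV at t=7 (ordinary 19-year annuity): 31425 × a(19|0.047) = 31425 × 12.386321 = 389,240.1326
PV₀ = 389,240.1326 / (1+0.047)^7 = 389,240.1326 / 1.379198 = 282,221.9836

€282,222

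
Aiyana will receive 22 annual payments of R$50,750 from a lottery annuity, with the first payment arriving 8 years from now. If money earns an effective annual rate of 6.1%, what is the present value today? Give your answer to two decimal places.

R$400,262.30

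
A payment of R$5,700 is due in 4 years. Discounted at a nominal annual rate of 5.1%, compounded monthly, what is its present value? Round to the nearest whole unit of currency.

R$4,650

With 12 periods per year: i = 0.00425, n = 48.
PV = 5,700 / (1 + 0.00425)^48 = 5,700 / 1.225768 = 4,650.1452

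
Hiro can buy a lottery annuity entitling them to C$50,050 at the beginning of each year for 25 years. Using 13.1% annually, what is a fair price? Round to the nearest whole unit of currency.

PV = PMT · [1 − (1+i)^(−n)] / i × (1+i) = 50050 · 8.235823 = 412,202.9479
(annuity-due: payments at period start, so ×(1+i).)

C$412,203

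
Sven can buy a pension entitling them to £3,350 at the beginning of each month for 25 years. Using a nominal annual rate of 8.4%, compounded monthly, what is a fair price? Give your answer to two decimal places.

With 12 periods per year: i = 0.007, n = 300.
Annuity factor a(300|0.007) × (1+i) = 126.111560; PV = 3350 × 126.111560 = 422,473.7265
(Beginning-of-period payments → annuity-due factor ×(1+i).)

£422,473.73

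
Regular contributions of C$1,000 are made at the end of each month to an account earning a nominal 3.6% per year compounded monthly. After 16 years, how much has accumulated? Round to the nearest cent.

C$259,125.10

With 12 periods per year: i = 0.003, n = 192.
FV = PMT · [(1+i)^n − 1] / i = 1000 · 259.125099 = 259,125.0992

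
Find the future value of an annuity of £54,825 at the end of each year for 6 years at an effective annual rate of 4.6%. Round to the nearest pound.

£369,181

Accumulation factor s(6|0.046) = 6.733807; FV = 54825 × 6.733807 = 369,180.9748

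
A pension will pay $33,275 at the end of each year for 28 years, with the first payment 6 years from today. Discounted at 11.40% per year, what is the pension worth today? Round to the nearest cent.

$161,853.03

PV at t=5 (ordinary 28-year annuity): 33275 × a(28|0.114) = 33275 × 8.345046 = 277,681.4022
Discount back 5 years: 277,681.4022 × (1+0.114)^(−5) = 277,681.4022 × 0.582873 = 161,853.0320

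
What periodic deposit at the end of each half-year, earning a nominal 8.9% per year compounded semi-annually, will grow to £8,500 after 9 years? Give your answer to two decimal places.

Periodic rate i = 0.089/2 = 0.0445; n = 9 × 2 = 18 periods.
PMT = 8500 / ( [(1+0.0445)^18 − 1] / 0.0445 ) = 8500 / 26.731136 = 317.9813

£317.98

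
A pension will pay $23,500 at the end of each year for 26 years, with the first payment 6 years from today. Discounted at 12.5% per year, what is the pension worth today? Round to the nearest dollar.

PV at t=5 (ordinary 26-year annuity): 23500 × a(26|0.125) = 23500 × 7.625782 = 179,205.8825
Discount back 5 years: 179,205.8825 × (1+0.125)^(−5) = 179,205.8825 × 0.554929 = 99,446.5335

$99,447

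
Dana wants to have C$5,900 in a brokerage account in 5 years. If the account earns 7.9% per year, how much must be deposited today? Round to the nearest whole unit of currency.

Discount factor = (1+0.079)^(−5) = 0.683743; PV = 5,900 × 0.683743 = 4,034.0826

C$4,034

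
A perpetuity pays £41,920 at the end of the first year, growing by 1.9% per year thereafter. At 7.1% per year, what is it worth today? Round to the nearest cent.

PV = D₁/(r − g) = 41920/(0.071 − 0.019) = 806,153.8462

£806,153.85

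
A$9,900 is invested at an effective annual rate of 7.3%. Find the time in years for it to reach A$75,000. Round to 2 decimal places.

(1+i)^n = 75000/9900 = 7.57576, so n = ln 7.57576 / ln 1.073 = 28.7397 years

28.74 years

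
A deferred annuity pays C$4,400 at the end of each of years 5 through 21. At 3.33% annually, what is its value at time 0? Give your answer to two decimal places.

PV at t=4 (ordinary 17-year annuity): 4400 × a(17|0.0333) = 4400 × 12.822978 = 56,421.1041
Discount back 4 years: 56,421.1041 × (1+0.0333)^(−4) = 56,421.1041 × 0.877191 = 49,492.0978

C$49,492.10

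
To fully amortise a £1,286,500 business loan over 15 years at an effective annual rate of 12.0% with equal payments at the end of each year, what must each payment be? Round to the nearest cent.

Annuity-PV factor = 6.810864; PMT = 1.2865e+06 / 6.810864 = 188,889.3843

£188,889.38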